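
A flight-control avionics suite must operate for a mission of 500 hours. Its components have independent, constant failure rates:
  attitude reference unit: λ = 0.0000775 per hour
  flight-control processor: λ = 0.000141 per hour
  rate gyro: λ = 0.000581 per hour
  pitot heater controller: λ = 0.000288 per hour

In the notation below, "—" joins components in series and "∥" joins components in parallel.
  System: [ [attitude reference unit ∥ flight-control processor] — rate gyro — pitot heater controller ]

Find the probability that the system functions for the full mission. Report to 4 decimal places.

R(attitude reference unit) = exp(−0.0000775 × 500) = 0.961991
R(flight-control processor) = exp(−0.000141 × 500) = 0.931928
R(rate gyro) = exp(−0.000581 × 500) = 0.747890
R(pitot heater controller) = exp(−0.000288 × 500) = 0.865888
Parallel (attitude reference unit and flight-control processor): 1 − (1 − 0.961991)(1 − 0.931928) = 0.997413
Series ([0.997413], rate gyro, and pitot heater controller): 0.997413 × 0.747890 × 0.865888 = 0.6459

0.6459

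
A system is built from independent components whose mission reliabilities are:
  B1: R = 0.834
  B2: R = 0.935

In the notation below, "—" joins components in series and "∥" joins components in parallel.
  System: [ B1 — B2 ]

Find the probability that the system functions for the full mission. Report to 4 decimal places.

0.7798

Series (B1 and B2): 0.834000 × 0.935000 = 0.7798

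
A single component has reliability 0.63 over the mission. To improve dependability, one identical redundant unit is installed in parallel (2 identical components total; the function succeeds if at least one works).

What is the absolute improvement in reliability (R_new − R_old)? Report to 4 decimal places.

R_before = 0.63
R_after = 1 − (1 − 0.63)^2 = 0.8631
ΔR = 0.8631 − 0.63 = 0.2331

0.2331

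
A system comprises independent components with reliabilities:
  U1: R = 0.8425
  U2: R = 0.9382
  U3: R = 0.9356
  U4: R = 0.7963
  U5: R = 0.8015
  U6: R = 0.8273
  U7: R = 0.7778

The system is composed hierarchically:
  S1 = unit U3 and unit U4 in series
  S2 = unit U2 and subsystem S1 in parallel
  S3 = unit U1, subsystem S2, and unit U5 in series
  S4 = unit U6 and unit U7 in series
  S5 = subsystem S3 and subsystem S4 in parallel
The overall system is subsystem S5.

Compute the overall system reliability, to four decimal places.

0.8804

Series (U3 and U4): 0.935600 × 0.796300 = 0.745018
Parallel (U2 and [0.745018]): 1 − (1 − 0.938200)(1 − 0.745018) = 0.984242
Series (U1, [0.984242], and U5): 0.842500 × 0.984242 × 0.801500 = 0.664623
Series (U6 and U7): 0.827300 × 0.777800 = 0.643474
Parallel ([0.664623] and [0.643474]): 1 − (1 − 0.664623)(1 − 0.643474) = 0.8804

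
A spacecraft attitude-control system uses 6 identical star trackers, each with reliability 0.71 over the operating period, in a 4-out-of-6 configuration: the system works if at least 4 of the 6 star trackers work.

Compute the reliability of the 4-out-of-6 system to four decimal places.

R = Σ_{i=4}^{6} C(6,i) p^i (1−p)^{6−i} with p = 0.71
C(6,4)·0.71^4·0.29^2 = 0.320568
C(6,5)·0.71^5·0.29^1 = 0.313936
C(6,6)·0.71^6·0.29^0 = 0.128100
Sum = 0.7626

0.7626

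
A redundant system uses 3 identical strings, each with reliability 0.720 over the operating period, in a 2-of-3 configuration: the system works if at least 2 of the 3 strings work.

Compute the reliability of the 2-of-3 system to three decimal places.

0.809

R = Σ_{i=2}^{3} C(3,i) p^i (1−p)^{3−i} with p = 0.720
C(3,2)·0.720^2·0.280^1 = 0.43546
C(3,3)·0.720^3·0.280^0 = 0.37325
Sum = 0.809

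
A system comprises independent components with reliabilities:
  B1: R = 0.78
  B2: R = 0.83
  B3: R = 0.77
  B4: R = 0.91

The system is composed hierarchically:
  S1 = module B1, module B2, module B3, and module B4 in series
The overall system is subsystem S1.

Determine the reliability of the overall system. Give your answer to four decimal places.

Series (B1, B2, B3, and B4): 0.780000 × 0.830000 × 0.770000 × 0.910000 = 0.4536

0.4536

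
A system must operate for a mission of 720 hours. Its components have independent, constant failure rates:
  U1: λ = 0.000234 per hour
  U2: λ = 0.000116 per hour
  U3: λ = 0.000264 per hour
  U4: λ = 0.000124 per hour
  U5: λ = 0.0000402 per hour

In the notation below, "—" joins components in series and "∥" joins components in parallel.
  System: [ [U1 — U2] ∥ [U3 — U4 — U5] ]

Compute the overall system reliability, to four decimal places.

0.9409

R(U1) = exp(−0.000234 × 720) = 0.844948
R(U2) = exp(−0.000116 × 720) = 0.919873
R(U3) = exp(−0.000264 × 720) = 0.826893
R(U4) = exp(−0.000124 × 720) = 0.914589
R(U5) = exp(−0.0000402 × 720) = 0.971471
Series (U1 and U2): 0.844948 × 0.919873 = 0.777245
Series (U3, U4, and U5): 0.826893 × 0.914589 × 0.971471 = 0.734692
Parallel ([0.777245] and [0.734692]): 1 − (1 − 0.777245)(1 − 0.734692) = 0.9409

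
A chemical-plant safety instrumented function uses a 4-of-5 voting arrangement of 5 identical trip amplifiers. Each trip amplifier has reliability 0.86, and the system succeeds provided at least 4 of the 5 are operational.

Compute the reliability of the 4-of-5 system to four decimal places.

R = Σ_{i=4}^{5} C(5,i) p^i (1−p)^{5−i} with p = 0.86
C(5,4)·0.86^4·0.14^1 = 0.382906
C(5,5)·0.86^5·0.14^0 = 0.470427
Sum = 0.8533

0.8533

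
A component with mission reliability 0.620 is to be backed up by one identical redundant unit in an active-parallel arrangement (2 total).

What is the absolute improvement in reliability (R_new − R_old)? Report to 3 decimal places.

0.236

R_before = 0.620
R_after = 1 − (1 − 0.620)^2 = 0.856
ΔR = 0.856 − 0.620 = 0.236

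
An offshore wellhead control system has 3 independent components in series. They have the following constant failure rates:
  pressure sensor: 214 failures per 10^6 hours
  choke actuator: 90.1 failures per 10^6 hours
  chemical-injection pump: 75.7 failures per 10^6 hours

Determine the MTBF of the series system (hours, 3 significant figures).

2630

Series of exponential components: λ_sys = Σ λ_i
λ_sys = 0.000214 + 0.0000901 + 0.0000757 = 3.7980e-04 /h
MTBF = 1 / λ_sys = 2630 h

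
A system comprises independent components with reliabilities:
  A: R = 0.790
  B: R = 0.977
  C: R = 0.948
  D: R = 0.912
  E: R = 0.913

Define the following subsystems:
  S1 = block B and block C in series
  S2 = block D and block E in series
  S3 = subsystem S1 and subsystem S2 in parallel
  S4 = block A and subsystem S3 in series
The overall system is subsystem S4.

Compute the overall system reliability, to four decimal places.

0.7802

Series (B and C): 0.977000 × 0.948000 = 0.926196
Series (D and E): 0.912000 × 0.913000 = 0.832656
Parallel ([0.926196] and [0.832656]): 1 − (1 − 0.926196)(1 − 0.832656) = 0.987649
Series (A and [0.987649]): 0.790000 × 0.987649 = 0.7802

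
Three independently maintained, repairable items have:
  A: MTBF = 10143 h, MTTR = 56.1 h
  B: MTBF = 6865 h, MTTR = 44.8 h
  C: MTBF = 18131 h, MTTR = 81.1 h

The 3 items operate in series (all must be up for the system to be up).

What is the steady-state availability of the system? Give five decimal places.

A(A) = MTBF/(MTBF+MTTR) = 10143/(10143+56.1) = 0.994500
A(B) = MTBF/(MTBF+MTTR) = 6865/(6865+44.8) = 0.993516
A(C) = MTBF/(MTBF+MTTR) = 18131/(18131+81.1) = 0.995547
Series availability: 0.994500 × 0.993516 × 0.995547 = 0.98365

0.98365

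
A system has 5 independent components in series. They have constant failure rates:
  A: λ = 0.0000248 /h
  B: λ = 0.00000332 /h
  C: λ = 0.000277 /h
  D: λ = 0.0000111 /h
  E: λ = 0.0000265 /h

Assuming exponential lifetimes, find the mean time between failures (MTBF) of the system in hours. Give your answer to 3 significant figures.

Series of exponential components: λ_sys = Σ λ_i
λ_sys = 0.0000248 + 0.00000332 + 0.000277 + 0.0000111 + 0.0000265 = 3.4272e-04 /h
MTBF = 1 / λ_sys = 2920 h

2920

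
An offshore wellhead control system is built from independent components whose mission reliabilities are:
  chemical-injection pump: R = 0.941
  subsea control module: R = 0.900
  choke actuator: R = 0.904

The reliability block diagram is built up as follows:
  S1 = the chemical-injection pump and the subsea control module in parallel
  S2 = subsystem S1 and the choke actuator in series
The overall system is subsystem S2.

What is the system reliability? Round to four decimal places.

0.8987

Parallel (chemical-injection pump and subsea control module): 1 − (1 − 0.941000)(1 − 0.900000) = 0.994100
Series ([0.994100] and choke actuator): 0.994100 × 0.904000 = 0.8987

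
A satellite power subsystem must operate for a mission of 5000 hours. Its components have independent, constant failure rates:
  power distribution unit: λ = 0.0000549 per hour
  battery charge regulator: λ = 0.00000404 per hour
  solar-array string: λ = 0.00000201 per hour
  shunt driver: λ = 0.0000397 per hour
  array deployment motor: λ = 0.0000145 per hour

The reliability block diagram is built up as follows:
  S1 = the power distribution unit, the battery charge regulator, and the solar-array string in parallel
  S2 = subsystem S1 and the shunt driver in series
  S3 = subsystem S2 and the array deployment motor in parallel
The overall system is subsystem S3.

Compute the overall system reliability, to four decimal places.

0.9874

R(power distribution unit) = exp(−0.0000549 × 5000) = 0.759952
R(battery charge regulator) = exp(−0.00000404 × 5000) = 0.980003
R(solar-array string) = exp(−0.00000201 × 5000) = 0.990000
R(shunt driver) = exp(−0.0000397 × 5000) = 0.819960
R(array deployment motor) = exp(−0.0000145 × 5000) = 0.930066
Parallel (power distribution unit, battery charge regulator, and solar-array string): 1 − (1 − 0.759952)(1 − 0.980003)(1 − 0.990000) = 0.999952
Series ([0.999952] and shunt driver): 0.999952 × 0.819960 = 0.819921
Parallel ([0.819921] and array deployment motor): 1 − (1 − 0.819921)(1 − 0.930066) = 0.9874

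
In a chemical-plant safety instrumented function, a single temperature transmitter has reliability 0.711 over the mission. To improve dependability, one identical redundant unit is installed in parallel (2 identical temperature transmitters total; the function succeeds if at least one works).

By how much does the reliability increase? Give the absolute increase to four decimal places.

0.2055

R_before = 0.711
R_after = 1 − (1 − 0.711)^2 = 0.9165
ΔR = 0.9165 − 0.711 = 0.2055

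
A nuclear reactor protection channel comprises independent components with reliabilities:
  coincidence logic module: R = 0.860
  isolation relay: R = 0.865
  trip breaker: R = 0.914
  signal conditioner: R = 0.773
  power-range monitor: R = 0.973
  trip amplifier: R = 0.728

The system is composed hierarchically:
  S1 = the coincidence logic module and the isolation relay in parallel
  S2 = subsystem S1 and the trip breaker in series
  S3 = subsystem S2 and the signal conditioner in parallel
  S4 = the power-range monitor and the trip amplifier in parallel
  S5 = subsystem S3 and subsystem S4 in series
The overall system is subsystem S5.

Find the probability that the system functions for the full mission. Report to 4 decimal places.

0.9694

Parallel (coincidence logic module and isolation relay): 1 − (1 − 0.860000)(1 − 0.865000) = 0.981100
Series ([0.981100] and trip breaker): 0.981100 × 0.914000 = 0.896725
Parallel ([0.896725] and signal conditioner): 1 − (1 − 0.896725)(1 − 0.773000) = 0.976557
Parallel (power-range monitor and trip amplifier): 1 − (1 − 0.973000)(1 − 0.728000) = 0.992656
Series ([0.976557] and [0.992656]): 0.976557 × 0.992656 = 0.9694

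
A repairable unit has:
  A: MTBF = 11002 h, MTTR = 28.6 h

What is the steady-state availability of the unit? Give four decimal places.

A(A) = MTBF/(MTBF+MTTR) = 11002/(11002+28.6) = 0.9974

0.9974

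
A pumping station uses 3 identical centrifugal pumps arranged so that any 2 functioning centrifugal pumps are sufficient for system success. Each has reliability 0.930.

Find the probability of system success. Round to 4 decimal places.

R = Σ_{i=2}^{3} C(3,i) p^i (1−p)^{3−i} with p = 0.930
C(3,2)·0.930^2·0.070^1 = 0.181629
C(3,3)·0.930^3·0.070^0 = 0.804357
Sum = 0.9860

0.9860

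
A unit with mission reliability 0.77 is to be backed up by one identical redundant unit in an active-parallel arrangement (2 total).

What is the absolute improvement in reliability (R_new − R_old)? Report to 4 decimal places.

R_before = 0.77
R_after = 1 − (1 − 0.77)^2 = 0.9471
ΔR = 0.9471 − 0.77 = 0.1771

0.1771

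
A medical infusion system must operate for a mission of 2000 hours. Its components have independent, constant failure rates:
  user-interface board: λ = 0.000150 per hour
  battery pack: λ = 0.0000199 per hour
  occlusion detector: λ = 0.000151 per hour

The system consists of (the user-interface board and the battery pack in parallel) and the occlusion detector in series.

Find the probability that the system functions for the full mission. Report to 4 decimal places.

0.7319

R(user-interface board) = exp(−0.000150 × 2000) = 0.740818
R(battery pack) = exp(−0.0000199 × 2000) = 0.960982
R(occlusion detector) = exp(−0.000151 × 2000) = 0.739338
Parallel (user-interface board and battery pack): 1 − (1 − 0.740818)(1 − 0.960982) = 0.989887
Series ([0.989887] and occlusion detector): 0.989887 × 0.739338 = 0.7319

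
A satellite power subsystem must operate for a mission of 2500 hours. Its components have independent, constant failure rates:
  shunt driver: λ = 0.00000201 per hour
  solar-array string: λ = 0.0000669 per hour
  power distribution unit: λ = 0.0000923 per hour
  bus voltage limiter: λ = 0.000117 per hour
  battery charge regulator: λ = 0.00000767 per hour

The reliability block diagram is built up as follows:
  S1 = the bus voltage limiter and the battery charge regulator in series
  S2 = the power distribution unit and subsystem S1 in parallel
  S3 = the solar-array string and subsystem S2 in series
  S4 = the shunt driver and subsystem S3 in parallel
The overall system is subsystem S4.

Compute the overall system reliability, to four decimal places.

R(shunt driver) = exp(−0.00000201 × 2500) = 0.994988
R(solar-array string) = exp(−0.0000669 × 2500) = 0.845988
R(power distribution unit) = exp(−0.0000923 × 2500) = 0.793938
R(bus voltage limiter) = exp(−0.000117 × 2500) = 0.746395
R(battery charge regulator) = exp(−0.00000767 × 2500) = 0.981008
Series (bus voltage limiter and battery charge regulator): 0.746395 × 0.981008 = 0.732219
Parallel (power distribution unit and [0.732219]): 1 − (1 − 0.793938)(1 − 0.732219) = 0.944821
Series (solar-array string and [0.944821]): 0.845988 × 0.944821 = 0.799307
Parallel (shunt driver and [0.799307]): 1 − (1 − 0.994988)(1 − 0.799307) = 0.9990

0.9990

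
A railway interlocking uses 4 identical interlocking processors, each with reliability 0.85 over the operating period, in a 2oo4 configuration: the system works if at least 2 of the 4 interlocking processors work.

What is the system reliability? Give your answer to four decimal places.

R = Σ_{i=2}^{4} C(4,i) p^i (1−p)^{4−i} with p = 0.85
C(4,2)·0.85^2·0.15^2 = 0.097538
C(4,3)·0.85^3·0.15^1 = 0.368475
C(4,4)·0.85^4·0.15^0 = 0.522006
Sum = 0.9880

0.9880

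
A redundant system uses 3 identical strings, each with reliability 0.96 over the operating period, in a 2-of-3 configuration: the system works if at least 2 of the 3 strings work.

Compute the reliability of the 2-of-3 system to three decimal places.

0.995

R = Σ_{i=2}^{3} C(3,i) p^i (1−p)^{3−i} with p = 0.96
C(3,2)·0.96^2·0.04^1 = 0.11059
C(3,3)·0.96^3·0.04^0 = 0.88474
Sum = 0.995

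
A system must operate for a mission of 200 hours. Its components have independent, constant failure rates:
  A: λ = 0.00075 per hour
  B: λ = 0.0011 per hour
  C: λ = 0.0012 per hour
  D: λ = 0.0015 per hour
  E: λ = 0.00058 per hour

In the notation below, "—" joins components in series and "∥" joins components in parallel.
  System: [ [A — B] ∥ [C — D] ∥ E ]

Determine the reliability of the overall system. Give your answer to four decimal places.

R(A) = exp(−0.00075 × 200) = 0.860708
R(B) = exp(−0.0011 × 200) = 0.802519
R(C) = exp(−0.0012 × 200) = 0.786628
R(D) = exp(−0.0015 × 200) = 0.740818
R(E) = exp(−0.00058 × 200) = 0.890475
Series (A and B): 0.860708 × 0.802519 = 0.690735
Series (C and D): 0.786628 × 0.740818 = 0.582748
Parallel ([0.690735], [0.582748], and E): 1 − (1 − 0.690735)(1 − 0.582748)(1 − 0.890475) = 0.9859

0.9859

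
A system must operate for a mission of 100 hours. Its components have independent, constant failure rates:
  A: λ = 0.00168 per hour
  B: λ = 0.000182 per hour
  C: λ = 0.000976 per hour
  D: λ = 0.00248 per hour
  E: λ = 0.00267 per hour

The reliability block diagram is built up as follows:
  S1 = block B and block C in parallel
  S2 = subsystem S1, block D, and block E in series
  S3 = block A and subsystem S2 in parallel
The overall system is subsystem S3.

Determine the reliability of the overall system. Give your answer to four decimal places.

R(A) = exp(−0.00168 × 100) = 0.845354
R(B) = exp(−0.000182 × 100) = 0.981965
R(C) = exp(−0.000976 × 100) = 0.907012
R(D) = exp(−0.00248 × 100) = 0.780360
R(E) = exp(−0.00267 × 100) = 0.765673
Parallel (B and C): 1 − (1 − 0.981965)(1 − 0.907012) = 0.998323
Series ([0.998323], D, and E): 0.998323 × 0.780360 × 0.765673 = 0.596499
Parallel (A and [0.596499]): 1 − (1 − 0.845354)(1 − 0.596499) = 0.9376

0.9376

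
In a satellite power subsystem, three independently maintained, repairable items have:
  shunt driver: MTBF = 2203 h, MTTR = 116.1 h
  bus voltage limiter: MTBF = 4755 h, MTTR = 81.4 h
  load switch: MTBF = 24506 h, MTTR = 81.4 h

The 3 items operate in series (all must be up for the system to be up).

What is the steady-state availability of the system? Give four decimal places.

0.9309

A(shunt driver) = MTBF/(MTBF+MTTR) = 2203/(2203+116.1) = 0.949937
A(bus voltage limiter) = MTBF/(MTBF+MTTR) = 4755/(4755+81.4) = 0.983169
A(load switch) = MTBF/(MTBF+MTTR) = 24506/(24506+81.4) = 0.996689
Series availability: 0.949937 × 0.983169 × 0.996689 = 0.9309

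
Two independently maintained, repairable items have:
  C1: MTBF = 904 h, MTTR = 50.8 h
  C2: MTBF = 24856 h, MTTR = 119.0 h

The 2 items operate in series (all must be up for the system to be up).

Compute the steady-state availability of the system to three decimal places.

A(C1) = MTBF/(MTBF+MTTR) = 904/(904+50.8) = 0.946795
A(C2) = MTBF/(MTBF+MTTR) = 24856/(24856+119.0) = 0.995235
Series availability: 0.946795 × 0.995235 = 0.942

0.942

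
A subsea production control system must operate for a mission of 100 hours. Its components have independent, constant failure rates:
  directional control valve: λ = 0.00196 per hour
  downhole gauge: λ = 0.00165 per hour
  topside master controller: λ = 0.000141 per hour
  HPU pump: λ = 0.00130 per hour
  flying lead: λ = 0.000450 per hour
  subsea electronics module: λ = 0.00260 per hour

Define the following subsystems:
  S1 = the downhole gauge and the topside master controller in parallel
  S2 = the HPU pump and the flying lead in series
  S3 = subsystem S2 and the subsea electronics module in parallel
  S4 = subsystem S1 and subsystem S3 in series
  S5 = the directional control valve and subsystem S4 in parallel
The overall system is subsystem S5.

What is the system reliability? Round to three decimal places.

R(directional control valve) = exp(−0.00196 × 100) = 0.82201
R(downhole gauge) = exp(−0.00165 × 100) = 0.84789
R(topside master controller) = exp(−0.000141 × 100) = 0.98600
R(HPU pump) = exp(−0.00130 × 100) = 0.87810
R(flying lead) = exp(−0.000450 × 100) = 0.95600
R(subsea electronics module) = exp(−0.00260 × 100) = 0.77105
Parallel (downhole gauge and topside master controller): 1 − (1 − 0.84789)(1 − 0.98600) = 0.99787
Series (HPU pump and flying lead): 0.87810 × 0.95600 = 0.83946
Parallel ([0.83946] and subsea electronics module): 1 − (1 − 0.83946)(1 − 0.77105) = 0.96324
Series ([0.99787] and [0.96324]): 0.99787 × 0.96324 = 0.96119
Parallel (directional control valve and [0.96119]): 1 − (1 − 0.82201)(1 − 0.96119) = 0.993

0.993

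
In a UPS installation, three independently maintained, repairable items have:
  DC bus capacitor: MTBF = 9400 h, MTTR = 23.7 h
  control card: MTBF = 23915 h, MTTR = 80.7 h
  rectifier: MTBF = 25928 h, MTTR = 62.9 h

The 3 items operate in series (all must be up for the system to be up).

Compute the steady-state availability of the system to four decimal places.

0.9917

A(DC bus capacitor) = MTBF/(MTBF+MTTR) = 9400/(9400+23.7) = 0.997485
A(control card) = MTBF/(MTBF+MTTR) = 23915/(23915+80.7) = 0.996637
A(rectifier) = MTBF/(MTBF+MTTR) = 25928/(25928+62.9) = 0.997580
Series availability: 0.997485 × 0.996637 × 0.997580 = 0.9917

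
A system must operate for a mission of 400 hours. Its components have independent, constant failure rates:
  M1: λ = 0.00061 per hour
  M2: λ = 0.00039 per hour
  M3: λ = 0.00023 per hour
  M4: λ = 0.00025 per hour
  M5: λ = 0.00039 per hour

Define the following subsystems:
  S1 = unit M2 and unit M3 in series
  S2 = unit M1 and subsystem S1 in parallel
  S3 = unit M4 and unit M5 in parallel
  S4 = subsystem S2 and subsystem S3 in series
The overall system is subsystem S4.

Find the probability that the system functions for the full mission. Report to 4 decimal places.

R(M1) = exp(−0.00061 × 400) = 0.783488
R(M2) = exp(−0.00039 × 400) = 0.855559
R(M3) = exp(−0.00023 × 400) = 0.912105
R(M4) = exp(−0.00025 × 400) = 0.904837
R(M5) = exp(−0.00039 × 400) = 0.855559
Series (M2 and M3): 0.855559 × 0.912105 = 0.780360
Parallel (M1 and [0.780360]): 1 − (1 − 0.783488)(1 − 0.780360) = 0.952445
Parallel (M4 and M5): 1 − (1 − 0.904837)(1 − 0.855559) = 0.986255
Series ([0.952445] and [0.986255]): 0.952445 × 0.986255 = 0.9394

0.9394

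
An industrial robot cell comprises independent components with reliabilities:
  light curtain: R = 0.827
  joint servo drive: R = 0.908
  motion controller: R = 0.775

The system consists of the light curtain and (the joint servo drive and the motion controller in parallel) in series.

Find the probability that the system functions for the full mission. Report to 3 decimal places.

Parallel (joint servo drive and motion controller): 1 − (1 − 0.90800)(1 − 0.77500) = 0.97930
Series (light curtain and [0.97930]): 0.82700 × 0.97930 = 0.810

0.810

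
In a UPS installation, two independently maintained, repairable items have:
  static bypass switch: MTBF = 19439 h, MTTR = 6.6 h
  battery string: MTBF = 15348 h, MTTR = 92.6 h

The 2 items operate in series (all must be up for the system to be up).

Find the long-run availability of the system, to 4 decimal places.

0.9937

A(static bypass switch) = MTBF/(MTBF+MTTR) = 19439/(19439+6.6) = 0.999661
A(battery string) = MTBF/(MTBF+MTTR) = 15348/(15348+92.6) = 0.994003
Series availability: 0.999661 × 0.994003 = 0.9937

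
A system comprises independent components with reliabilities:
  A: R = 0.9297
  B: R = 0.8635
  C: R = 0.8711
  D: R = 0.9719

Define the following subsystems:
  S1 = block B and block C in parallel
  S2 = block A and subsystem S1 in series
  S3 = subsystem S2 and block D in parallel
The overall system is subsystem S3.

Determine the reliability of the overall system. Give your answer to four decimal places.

Parallel (B and C): 1 − (1 − 0.863500)(1 − 0.871100) = 0.982405
Series (A and [0.982405]): 0.929700 × 0.982405 = 0.913342
Parallel ([0.913342] and D): 1 − (1 − 0.913342)(1 − 0.971900) = 0.9976

0.9976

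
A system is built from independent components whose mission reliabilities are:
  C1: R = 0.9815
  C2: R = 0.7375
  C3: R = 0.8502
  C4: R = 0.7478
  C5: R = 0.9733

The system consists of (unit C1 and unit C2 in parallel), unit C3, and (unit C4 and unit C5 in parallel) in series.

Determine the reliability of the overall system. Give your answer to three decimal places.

0.840

Parallel (C1 and C2): 1 − (1 − 0.98150)(1 − 0.73750) = 0.99514
Parallel (C4 and C5): 1 − (1 − 0.74780)(1 − 0.97330) = 0.99327
Series ([0.99514], C3, and [0.99327]): 0.99514 × 0.85020 × 0.99327 = 0.840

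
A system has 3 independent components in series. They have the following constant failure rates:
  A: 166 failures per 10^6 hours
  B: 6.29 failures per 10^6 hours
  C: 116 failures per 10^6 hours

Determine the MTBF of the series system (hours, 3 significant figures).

Series of exponential components: λ_sys = Σ λ_i
λ_sys = 0.000166 + 0.00000629 + 0.000116 = 2.8829e-04 /h
MTBF = 1 / λ_sys = 3470 h

3470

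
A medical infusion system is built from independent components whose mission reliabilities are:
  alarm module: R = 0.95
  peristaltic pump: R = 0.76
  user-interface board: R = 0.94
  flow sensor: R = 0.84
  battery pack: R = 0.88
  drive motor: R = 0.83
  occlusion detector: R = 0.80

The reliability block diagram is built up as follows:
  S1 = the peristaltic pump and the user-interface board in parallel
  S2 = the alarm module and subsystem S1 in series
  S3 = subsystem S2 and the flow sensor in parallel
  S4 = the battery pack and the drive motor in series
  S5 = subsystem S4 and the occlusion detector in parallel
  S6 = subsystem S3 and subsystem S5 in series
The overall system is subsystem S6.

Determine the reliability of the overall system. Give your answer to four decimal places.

0.9364

Parallel (peristaltic pump and user-interface board): 1 − (1 − 0.760000)(1 − 0.940000) = 0.985600
Series (alarm module and [0.985600]): 0.950000 × 0.985600 = 0.936320
Parallel ([0.936320] and flow sensor): 1 − (1 − 0.936320)(1 − 0.840000) = 0.989811
Series (battery pack and drive motor): 0.880000 × 0.830000 = 0.730400
Parallel ([0.730400] and occlusion detector): 1 − (1 − 0.730400)(1 − 0.800000) = 0.946080
Series ([0.989811] and [0.946080]): 0.989811 × 0.946080 = 0.9364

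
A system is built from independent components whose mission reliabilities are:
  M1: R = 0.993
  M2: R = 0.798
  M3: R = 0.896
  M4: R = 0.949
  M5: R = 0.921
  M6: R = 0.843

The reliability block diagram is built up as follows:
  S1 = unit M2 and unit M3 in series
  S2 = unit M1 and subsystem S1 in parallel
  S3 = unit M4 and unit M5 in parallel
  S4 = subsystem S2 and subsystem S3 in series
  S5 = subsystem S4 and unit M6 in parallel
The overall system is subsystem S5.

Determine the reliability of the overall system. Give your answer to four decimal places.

Series (M2 and M3): 0.798000 × 0.896000 = 0.715008
Parallel (M1 and [0.715008]): 1 − (1 − 0.993000)(1 − 0.715008) = 0.998005
Parallel (M4 and M5): 1 − (1 − 0.949000)(1 − 0.921000) = 0.995971
Series ([0.998005] and [0.995971]): 0.998005 × 0.995971 = 0.993984
Parallel ([0.993984] and M6): 1 − (1 − 0.993984)(1 − 0.843000) = 0.9991

0.9991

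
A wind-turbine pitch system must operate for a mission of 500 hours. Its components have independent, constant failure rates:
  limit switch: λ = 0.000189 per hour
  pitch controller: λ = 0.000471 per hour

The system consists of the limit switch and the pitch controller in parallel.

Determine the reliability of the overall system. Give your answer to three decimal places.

R(limit switch) = exp(−0.000189 × 500) = 0.90983
R(pitch controller) = exp(−0.000471 × 500) = 0.79018
Parallel (limit switch and pitch controller): 1 − (1 − 0.90983)(1 − 0.79018) = 0.981

0.981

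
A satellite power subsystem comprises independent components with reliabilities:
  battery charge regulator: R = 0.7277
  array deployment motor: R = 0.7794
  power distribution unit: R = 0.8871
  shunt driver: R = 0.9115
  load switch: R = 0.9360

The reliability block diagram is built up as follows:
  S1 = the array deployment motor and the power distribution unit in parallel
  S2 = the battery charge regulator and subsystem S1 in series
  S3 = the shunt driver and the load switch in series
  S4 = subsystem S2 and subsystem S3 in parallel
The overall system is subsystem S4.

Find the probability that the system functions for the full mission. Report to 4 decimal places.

Parallel (array deployment motor and power distribution unit): 1 − (1 − 0.779400)(1 − 0.887100) = 0.975094
Series (battery charge regulator and [0.975094]): 0.727700 × 0.975094 = 0.709576
Series (shunt driver and load switch): 0.911500 × 0.936000 = 0.853164
Parallel ([0.709576] and [0.853164]): 1 − (1 − 0.709576)(1 − 0.853164) = 0.9574

0.9574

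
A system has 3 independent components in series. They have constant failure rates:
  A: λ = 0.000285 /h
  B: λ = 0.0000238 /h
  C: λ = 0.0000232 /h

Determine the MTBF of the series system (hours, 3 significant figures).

Series of exponential components: λ_sys = Σ λ_i
λ_sys = 0.000285 + 0.0000238 + 0.0000232 = 3.3200e-04 /h
MTBF = 1 / λ_sys = 3010 h

3010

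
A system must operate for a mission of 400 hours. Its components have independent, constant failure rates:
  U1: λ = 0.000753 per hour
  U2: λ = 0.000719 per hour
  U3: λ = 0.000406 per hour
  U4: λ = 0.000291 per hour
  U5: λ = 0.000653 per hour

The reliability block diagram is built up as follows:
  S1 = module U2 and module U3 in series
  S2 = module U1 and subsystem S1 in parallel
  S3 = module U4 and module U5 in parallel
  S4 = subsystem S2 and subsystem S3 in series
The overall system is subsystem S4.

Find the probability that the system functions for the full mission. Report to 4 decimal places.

R(U1) = exp(−0.000753 × 400) = 0.739930
R(U2) = exp(−0.000719 × 400) = 0.750062
R(U3) = exp(−0.000406 × 400) = 0.850101
R(U4) = exp(−0.000291 × 400) = 0.890119
R(U5) = exp(−0.000653 × 400) = 0.770127
Series (U2 and U3): 0.750062 × 0.850101 = 0.637628
Parallel (U1 and [0.637628]): 1 − (1 − 0.739930)(1 − 0.637628) = 0.905758
Parallel (U4 and U5): 1 − (1 − 0.890119)(1 − 0.770127) = 0.974741
Series ([0.905758] and [0.974741]): 0.905758 × 0.974741 = 0.8829

0.8829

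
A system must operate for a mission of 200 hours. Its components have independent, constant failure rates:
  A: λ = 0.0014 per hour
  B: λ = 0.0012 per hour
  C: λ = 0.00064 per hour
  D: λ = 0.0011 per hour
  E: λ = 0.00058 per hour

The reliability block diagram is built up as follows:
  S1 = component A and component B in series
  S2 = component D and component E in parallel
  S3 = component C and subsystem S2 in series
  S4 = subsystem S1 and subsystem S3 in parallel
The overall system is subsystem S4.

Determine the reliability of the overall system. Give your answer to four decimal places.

0.9436

R(A) = exp(−0.0014 × 200) = 0.755784
R(B) = exp(−0.0012 × 200) = 0.786628
R(C) = exp(−0.00064 × 200) = 0.879853
R(D) = exp(−0.0011 × 200) = 0.802519
R(E) = exp(−0.00058 × 200) = 0.890475
Series (A and B): 0.755784 × 0.786628 = 0.594521
Parallel (D and E): 1 − (1 − 0.802519)(1 − 0.890475) = 0.978371
Series (C and [0.978371]): 0.879853 × 0.978371 = 0.860823
Parallel ([0.594521] and [0.860823]): 1 − (1 − 0.594521)(1 − 0.860823) = 0.9436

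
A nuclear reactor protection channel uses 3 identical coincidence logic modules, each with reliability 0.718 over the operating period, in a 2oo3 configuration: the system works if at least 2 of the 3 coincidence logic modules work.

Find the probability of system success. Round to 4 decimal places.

R = Σ_{i=2}^{3} C(3,i) p^i (1−p)^{3−i} with p = 0.718
C(3,2)·0.718^2·0.282^1 = 0.436133
C(3,3)·0.718^3·0.282^0 = 0.370146
Sum = 0.8063

0.8063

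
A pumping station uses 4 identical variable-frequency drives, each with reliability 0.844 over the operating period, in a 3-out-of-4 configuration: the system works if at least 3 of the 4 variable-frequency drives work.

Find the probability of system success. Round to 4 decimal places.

0.8826

R = Σ_{i=3}^{4} C(4,i) p^i (1−p)^{4−i} with p = 0.844
C(4,3)·0.844^3·0.156^1 = 0.375156
C(4,4)·0.844^4·0.156^0 = 0.507423
Sum = 0.8826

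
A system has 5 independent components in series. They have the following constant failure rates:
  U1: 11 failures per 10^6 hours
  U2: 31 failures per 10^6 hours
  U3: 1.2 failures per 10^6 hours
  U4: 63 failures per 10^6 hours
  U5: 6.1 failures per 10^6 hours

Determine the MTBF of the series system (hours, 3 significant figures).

8900

Series of exponential components: λ_sys = Σ λ_i
λ_sys = 0.000011 + 0.000031 + 0.0000012 + 0.000063 + 0.0000061 = 1.1230e-04 /h
MTBF = 1 / λ_sys = 8900 h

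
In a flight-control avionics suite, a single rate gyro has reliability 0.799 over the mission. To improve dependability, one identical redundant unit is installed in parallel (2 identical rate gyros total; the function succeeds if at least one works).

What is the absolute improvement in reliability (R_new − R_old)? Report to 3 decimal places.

R_before = 0.799
R_after = 1 − (1 − 0.799)^2 = 0.960
ΔR = 0.960 − 0.799 = 0.161

0.161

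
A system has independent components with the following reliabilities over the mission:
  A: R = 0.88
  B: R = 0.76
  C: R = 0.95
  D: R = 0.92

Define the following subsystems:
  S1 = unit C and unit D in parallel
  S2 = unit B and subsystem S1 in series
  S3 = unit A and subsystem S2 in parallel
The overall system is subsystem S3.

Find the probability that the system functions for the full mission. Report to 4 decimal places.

0.9708

Parallel (C and D): 1 − (1 − 0.950000)(1 − 0.920000) = 0.996000
Series (B and [0.996000]): 0.760000 × 0.996000 = 0.756960
Parallel (A and [0.756960]): 1 − (1 − 0.880000)(1 − 0.756960) = 0.9708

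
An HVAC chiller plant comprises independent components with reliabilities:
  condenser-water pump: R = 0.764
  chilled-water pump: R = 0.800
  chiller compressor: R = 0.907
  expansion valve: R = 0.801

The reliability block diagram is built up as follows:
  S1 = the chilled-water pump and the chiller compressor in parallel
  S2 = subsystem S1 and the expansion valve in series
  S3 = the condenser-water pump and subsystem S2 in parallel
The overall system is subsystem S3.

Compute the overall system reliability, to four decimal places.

Parallel (chilled-water pump and chiller compressor): 1 − (1 − 0.800000)(1 − 0.907000) = 0.981400
Series ([0.981400] and expansion valve): 0.981400 × 0.801000 = 0.786101
Parallel (condenser-water pump and [0.786101]): 1 − (1 − 0.764000)(1 − 0.786101) = 0.9495

0.9495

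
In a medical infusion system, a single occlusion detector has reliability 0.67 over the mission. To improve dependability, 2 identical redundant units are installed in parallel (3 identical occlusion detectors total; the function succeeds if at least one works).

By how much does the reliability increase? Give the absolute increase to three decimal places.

0.294

R_before = 0.67
R_after = 1 − (1 − 0.67)^3 = 0.964
ΔR = 0.964 − 0.67 = 0.294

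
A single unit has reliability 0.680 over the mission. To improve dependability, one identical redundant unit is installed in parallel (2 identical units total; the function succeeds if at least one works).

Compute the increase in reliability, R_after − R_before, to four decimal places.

R_before = 0.680
R_after = 1 − (1 − 0.680)^2 = 0.8976
ΔR = 0.8976 − 0.680 = 0.2176

0.2176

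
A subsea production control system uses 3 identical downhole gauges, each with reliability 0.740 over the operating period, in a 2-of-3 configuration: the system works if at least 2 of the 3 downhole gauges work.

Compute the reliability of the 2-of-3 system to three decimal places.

R = Σ_{i=2}^{3} C(3,i) p^i (1−p)^{3−i} with p = 0.740
C(3,2)·0.740^2·0.260^1 = 0.42713
C(3,3)·0.740^3·0.260^0 = 0.40522
Sum = 0.832

0.832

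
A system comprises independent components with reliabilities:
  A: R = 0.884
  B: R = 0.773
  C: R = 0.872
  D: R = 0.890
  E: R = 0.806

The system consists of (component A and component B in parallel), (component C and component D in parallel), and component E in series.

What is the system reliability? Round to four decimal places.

Parallel (A and B): 1 − (1 − 0.884000)(1 − 0.773000) = 0.973668
Parallel (C and D): 1 − (1 − 0.872000)(1 − 0.890000) = 0.985920
Series ([0.973668], [0.985920], and E): 0.973668 × 0.985920 × 0.806000 = 0.7737

0.7737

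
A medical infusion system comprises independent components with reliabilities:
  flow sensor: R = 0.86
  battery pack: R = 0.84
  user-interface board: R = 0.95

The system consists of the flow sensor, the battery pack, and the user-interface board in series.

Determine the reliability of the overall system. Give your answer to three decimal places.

0.686

Series (flow sensor, battery pack, and user-interface board): 0.86000 × 0.84000 × 0.95000 = 0.686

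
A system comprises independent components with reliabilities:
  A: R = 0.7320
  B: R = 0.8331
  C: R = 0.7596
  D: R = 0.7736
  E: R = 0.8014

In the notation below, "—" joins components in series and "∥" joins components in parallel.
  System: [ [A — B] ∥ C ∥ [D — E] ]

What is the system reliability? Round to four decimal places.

Series (A and B): 0.732000 × 0.833100 = 0.609829
Series (D and E): 0.773600 × 0.801400 = 0.619963
Parallel ([0.609829], C, and [0.619963]): 1 − (1 − 0.609829)(1 − 0.759600)(1 − 0.619963) = 0.9644

0.9644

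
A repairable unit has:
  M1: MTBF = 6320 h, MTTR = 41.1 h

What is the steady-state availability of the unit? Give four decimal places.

A(M1) = MTBF/(MTBF+MTTR) = 6320/(6320+41.1) = 0.9935

0.9935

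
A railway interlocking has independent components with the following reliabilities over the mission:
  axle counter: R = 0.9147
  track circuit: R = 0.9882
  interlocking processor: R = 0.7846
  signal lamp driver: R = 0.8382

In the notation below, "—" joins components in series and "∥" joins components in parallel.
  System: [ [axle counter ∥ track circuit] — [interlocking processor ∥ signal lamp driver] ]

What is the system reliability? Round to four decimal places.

Parallel (axle counter and track circuit): 1 − (1 − 0.914700)(1 − 0.988200) = 0.998993
Parallel (interlocking processor and signal lamp driver): 1 − (1 − 0.784600)(1 − 0.838200) = 0.965148
Series ([0.998993] and [0.965148]): 0.998993 × 0.965148 = 0.9642

0.9642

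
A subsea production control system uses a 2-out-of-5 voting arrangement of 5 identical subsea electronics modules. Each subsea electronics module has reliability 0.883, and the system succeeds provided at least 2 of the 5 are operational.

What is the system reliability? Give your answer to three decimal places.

0.999

R = Σ_{i=2}^{5} C(5,i) p^i (1−p)^{5−i} with p = 0.883
C(5,2)·0.883^2·0.117^3 = 0.01249
C(5,3)·0.883^3·0.117^2 = 0.09424
C(5,4)·0.883^4·0.117^1 = 0.35563
C(5,5)·0.883^5·0.117^0 = 0.53679
Sum = 0.999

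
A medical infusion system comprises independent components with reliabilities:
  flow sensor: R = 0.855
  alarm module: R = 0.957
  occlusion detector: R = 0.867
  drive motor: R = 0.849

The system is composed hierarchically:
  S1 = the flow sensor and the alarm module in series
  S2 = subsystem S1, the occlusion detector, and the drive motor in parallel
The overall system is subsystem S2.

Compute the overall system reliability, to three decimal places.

0.996

Series (flow sensor and alarm module): 0.85500 × 0.95700 = 0.81824
Parallel ([0.81824], occlusion detector, and drive motor): 1 − (1 − 0.81824)(1 − 0.86700)(1 − 0.84900) = 0.996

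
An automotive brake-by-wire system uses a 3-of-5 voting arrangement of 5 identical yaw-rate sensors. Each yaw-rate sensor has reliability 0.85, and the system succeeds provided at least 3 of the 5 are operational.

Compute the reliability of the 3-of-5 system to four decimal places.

0.9734

R = Σ_{i=3}^{5} C(5,i) p^i (1−p)^{5−i} with p = 0.85
C(5,3)·0.85^3·0.15^2 = 0.138178
C(5,4)·0.85^4·0.15^1 = 0.391505
C(5,5)·0.85^5·0.15^0 = 0.443705
Sum = 0.9734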